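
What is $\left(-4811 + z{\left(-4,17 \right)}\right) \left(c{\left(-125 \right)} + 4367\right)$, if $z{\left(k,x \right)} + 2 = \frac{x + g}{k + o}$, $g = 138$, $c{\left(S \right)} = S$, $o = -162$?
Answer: $- \frac{1694918673}{83} \approx -2.0421 \cdot 10^{7}$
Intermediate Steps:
$z{\left(k,x \right)} = -2 + \frac{138 + x}{-162 + k}$ ($z{\left(k,x \right)} = -2 + \frac{x + 138}{k - 162} = -2 + \frac{138 + x}{-162 + k}$)
$\left(-4811 + z{\left(-4,17 \right)}\right) \left(c{\left(-125 \right)} + 4367\right) = \left(-4811 + \frac{462 + 17 - -8}{-162 - 4}\right) \left(-125 + 4367\right) = \left(-4811 + \frac{462 + 17 + 8}{-166}\right) 4242 = \left(-4811 - \frac{487}{166}\right) 4242 = \left(- \frac{799113}{166}\right) 4242 = - \frac{1694918673}{83}$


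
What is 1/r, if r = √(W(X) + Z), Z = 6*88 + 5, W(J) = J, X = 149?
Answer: √682/682 ≈ 0.038292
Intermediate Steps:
Z = 533 (Z = 528 + 5 = 533)
r = √682 (r = √(149 + 533) = √682 ≈ 26.115)
1/r = 1/(√682) = √682/682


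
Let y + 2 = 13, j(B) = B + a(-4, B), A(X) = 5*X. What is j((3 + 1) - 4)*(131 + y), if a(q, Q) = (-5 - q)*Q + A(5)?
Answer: 3550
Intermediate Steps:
a(q, Q) = 25 + Q*(-5 - q) (a(q, Q) = (-5 - q)*Q + 5*5 = Q*(-5 - q) + 25 = 25 + Q*(-5 - q))
j(B) = 25 (j(B) = B + (25 - 5*B - 1*B*(-4)) = B + (25 - 5*B + 4*B) = B + (25 - B) = 25)
y = 11 (y = -2 + 13 = 11)
j((3 + 1) - 4)*(131 + y) = 25*(131 + 11) = 25*142 = 3550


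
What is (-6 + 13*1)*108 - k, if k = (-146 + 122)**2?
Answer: 180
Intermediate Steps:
k = 576 (k = (-24)**2 = 576)
(-6 + 13*1)*108 - k = (-6 + 13*1)*108 - 1*576 = (-6 + 13)*108 - 576 = 7*108 - 576 = 756 - 576 = 180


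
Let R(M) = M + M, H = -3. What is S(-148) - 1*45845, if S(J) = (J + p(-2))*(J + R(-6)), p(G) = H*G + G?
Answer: -22805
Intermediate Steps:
p(G) = -2*G (p(G) = -3*G + G = -2*G)
R(M) = 2*M
S(J) = (-12 + J)*(4 + J) (S(J) = (J - 2*(-2))*(J + 2*(-6)) = (J + 4)*(J - 12) = (4 + J)*(-12 + J) = (-12 + J)*(4 + J))
S(-148) - 1*45845 = (-48 + (-148)² - 8*(-148)) - 1*45845 = (-48 + 21904 + 1184) - 45845 = 23040 - 45845 = -22805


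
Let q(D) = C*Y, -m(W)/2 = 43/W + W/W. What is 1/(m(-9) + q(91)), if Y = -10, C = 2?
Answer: -9/112 ≈ -0.080357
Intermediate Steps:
m(W) = -2 - 86/W (m(W) = -2*(43/W + W/W) = -2*(43/W + 1) = -2*(1 + 43/W) = -2 - 86/W)
q(D) = -20 (q(D) = 2*(-10) = -20)
1/(m(-9) + q(91)) = 1/((-2 - 86/(-9)) - 20) = 1/((-2 - 86*(-⅑)) - 20) = 1/((-2 + 86/9) - 20) = 1/(68/9 - 20) = 1/(-112/9) = -9/112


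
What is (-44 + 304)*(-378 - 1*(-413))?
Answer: 9100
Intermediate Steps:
(-44 + 304)*(-378 - 1*(-413)) = 260*(-378 + 413) = 260*35 = 9100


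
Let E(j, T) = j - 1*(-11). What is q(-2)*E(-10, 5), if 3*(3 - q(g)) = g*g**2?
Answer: 17/3 ≈ 5.6667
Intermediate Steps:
E(j, T) = 11 + j (E(j, T) = j + 11 = 11 + j)
q(g) = 3 - g**3/3 (q(g) = 3 - g*g**2/3 = 3 - g**3/3)
q(-2)*E(-10, 5) = (3 - 1/3*(-2)**3)*(11 - 10) = (3 - 1/3*(-8))*1 = (3 + 8/3)*1 = (17/3)*1 = 17/3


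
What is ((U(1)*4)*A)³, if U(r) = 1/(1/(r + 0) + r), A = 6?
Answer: 1728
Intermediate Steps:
U(r) = 1/(r + 1/r) (U(r) = 1/(1/r + r) = 1/(r + 1/r))
((U(1)*4)*A)³ = (((1/(1 + 1²))*4)*6)³ = (((1/(1 + 1))*4)*6)³ = (((1/2)*4)*6)³ = (((1*(½))*4)*6)³ = (((½)*4)*6)³ = (2*6)³ = 12³ = 1728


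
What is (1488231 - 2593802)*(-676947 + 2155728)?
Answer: -1634897388951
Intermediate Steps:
(1488231 - 2593802)*(-676947 + 2155728) = -1105571*1478781 = -1634897388951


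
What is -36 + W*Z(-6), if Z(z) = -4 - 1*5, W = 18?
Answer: -198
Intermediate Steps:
Z(z) = -9 (Z(z) = -4 - 5 = -9)
-36 + W*Z(-6) = -36 + 18*(-9) = -36 - 162 = -198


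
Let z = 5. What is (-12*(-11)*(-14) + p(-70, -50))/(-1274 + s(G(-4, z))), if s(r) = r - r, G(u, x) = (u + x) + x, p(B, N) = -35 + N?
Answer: 1933/1274 ≈ 1.5173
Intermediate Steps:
G(u, x) = u + 2*x
s(r) = 0
(-12*(-11)*(-14) + p(-70, -50))/(-1274 + s(G(-4, z))) = (-12*(-11)*(-14) + (-35 - 50))/(-1274 + 0) = (132*(-14) - 85)/(-1274) = (-1848 - 85)*(-1/1274) = -1933*(-1/1274) = 1933/1274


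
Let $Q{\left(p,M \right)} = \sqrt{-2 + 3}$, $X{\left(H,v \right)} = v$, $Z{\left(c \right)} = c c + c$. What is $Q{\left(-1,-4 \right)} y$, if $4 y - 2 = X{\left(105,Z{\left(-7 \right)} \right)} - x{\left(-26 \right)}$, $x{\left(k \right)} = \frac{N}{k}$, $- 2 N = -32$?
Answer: $\frac{145}{13} \approx 11.154$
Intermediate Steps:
$N = 16$ ($N = \left(- \frac{1}{2}\right) \left(-32\right) = 16$)
$Z{\left(c \right)} = c + c^{2}$ ($Z{\left(c \right)} = c^{2} + c = c + c^{2}$)
$x{\left(k \right)} = \frac{16}{k}$
$Q{\left(p,M \right)} = 1$ ($Q{\left(p,M \right)} = \sqrt{1} = 1$)
$y = \frac{145}{13}$ ($y = \frac{1}{2} + \frac{- 7 \left(1 - 7\right) - \frac{16}{-26}}{4} = \frac{1}{2} + \frac{\left(-7\right) \left(-6\right) - 16 \left(- \frac{1}{26}\right)}{4} = \frac{1}{2} + \frac{42 - - \frac{8}{13}}{4} = \frac{1}{2} + \frac{42 + \frac{8}{13}}{4} = \frac{1}{2} + \frac{1}{4} \cdot \frac{554}{13} = \frac{1}{2} + \frac{277}{26} = \frac{145}{13} \approx 11.154$)
$Q{\left(-1,-4 \right)} y = 1 \cdot \frac{145}{13} = \frac{145}{13}$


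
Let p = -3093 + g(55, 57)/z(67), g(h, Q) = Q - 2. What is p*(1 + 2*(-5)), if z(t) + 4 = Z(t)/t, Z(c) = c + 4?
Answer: 5517054/197 ≈ 28005.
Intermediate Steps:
Z(c) = 4 + c
g(h, Q) = -2 + Q
z(t) = -4 + (4 + t)/t
p = -613006/197 (p = -3093 + (-2 + 57)/(-3 + 4/67) = -3093 + 55/(-3 + 4*(1/67)) = -3093 + 55/(-3 + 4/67) = -3093 + 55/(-197/67) = -3093 + 55*(-67/197) = -3093 - 3685/197 = -613006/197 ≈ -3111.7)
p*(1 + 2*(-5)) = -613006*(1 + 2*(-5))/197 = -613006*(1 - 10)/197 = -613006/197*(-9) = 5517054/197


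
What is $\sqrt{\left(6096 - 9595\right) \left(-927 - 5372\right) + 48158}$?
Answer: $\sqrt{22088359} \approx 4699.8$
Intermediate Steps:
$\sqrt{\left(6096 - 9595\right) \left(-927 - 5372\right) + 48158} = \sqrt{\left(-3499\right) \left(-6299\right) + 48158} = \sqrt{22040201 + 48158} = \sqrt{22088359}$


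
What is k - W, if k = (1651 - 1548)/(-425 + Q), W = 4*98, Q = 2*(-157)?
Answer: -289791/739 ≈ -392.14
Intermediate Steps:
Q = -314
W = 392
k = -103/739 (k = (1651 - 1548)/(-425 - 314) = 103/(-739) = 103*(-1/739) = -103/739 ≈ -0.13938)
k - W = -103/739 - 1*392 = -103/739 - 392 = -289791/739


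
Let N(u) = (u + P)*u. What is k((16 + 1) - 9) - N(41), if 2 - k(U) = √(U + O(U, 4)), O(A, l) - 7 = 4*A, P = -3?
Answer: -1556 - √47 ≈ -1562.9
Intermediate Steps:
O(A, l) = 7 + 4*A
k(U) = 2 - √(7 + 5*U) (k(U) = 2 - √(U + (7 + 4*U)) = 2 - √(7 + 5*U))
N(u) = u*(-3 + u) (N(u) = (u - 3)*u = (-3 + u)*u = u*(-3 + u))
k((16 + 1) - 9) - N(41) = (2 - √(7 + 5*((16 + 1) - 9))) - 41*(-3 + 41) = (2 - √(7 + 5*(17 - 9))) - 41*38 = (2 - √(7 + 5*8)) - 1*1558 = (2 - √(7 + 40)) - 1558 = (2 - √47) - 1558 = -1556 - √47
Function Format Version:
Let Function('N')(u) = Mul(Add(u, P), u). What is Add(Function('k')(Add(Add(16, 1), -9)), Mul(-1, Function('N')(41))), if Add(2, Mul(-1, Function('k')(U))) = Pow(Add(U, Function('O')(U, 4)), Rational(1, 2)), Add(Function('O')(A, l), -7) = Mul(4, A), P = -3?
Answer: Add(-1556, Mul(-1, Pow(47, Rational(1, 2)))) ≈ -1562.9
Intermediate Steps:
Function('O')(A, l) = Add(7, Mul(4, A))
Function('k')(U) = Add(2, Mul(-1, Pow(Add(7, Mul(5, U)), Rational(1, 2)))) (Function('k')(U) = Add(2, Mul(-1, Pow(Add(U, Add(7, Mul(4, U))), Rational(1, 2)))) = Add(2, Mul(-1, Pow(Add(7, Mul(5, U)), Rational(1, 2)))))
Function('N')(u) = Mul(u, Add(-3, u)) (Function('N')(u) = Mul(Add(u, -3), u) = Mul(Add(-3, u), u) = Mul(u, Add(-3, u)))
Add(Function('k')(Add(Add(16, 1), -9)), Mul(-1, Function('N')(41))) = Add(Add(2, Mul(-1, Pow(Add(7, Mul(5, Add(Add(16, 1), -9))), Rational(1, 2)))), Mul(-1, Mul(41, Add(-3, 41)))) = Add(Add(2, Mul(-1, Pow(Add(7, Mul(5, Add(17, -9))), Rational(1, 2)))), Mul(-1, Mul(41, 38))) = Add(Add(2, Mul(-1, Pow(Add(7, Mul(5, 8)), Rational(1, 2)))), Mul(-1, 1558)) = Add(Add(2, Mul(-1, Pow(Add(7, 40), Rational(1, 2)))), -1558) = Add(Add(2, Mul(-1, Pow(47, Rational(1, 2)))), -1558) = Add(-1556, Mul(-1, Pow(47, Rational(1, 2))))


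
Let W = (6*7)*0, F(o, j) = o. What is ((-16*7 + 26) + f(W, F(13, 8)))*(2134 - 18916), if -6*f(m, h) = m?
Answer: 1443252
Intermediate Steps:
W = 0 (W = 42*0 = 0)
f(m, h) = -m/6
((-16*7 + 26) + f(W, F(13, 8)))*(2134 - 18916) = ((-16*7 + 26) - ⅙*0)*(2134 - 18916) = ((-112 + 26) + 0)*(-16782) = (-86 + 0)*(-16782) = -86*(-16782) = 1443252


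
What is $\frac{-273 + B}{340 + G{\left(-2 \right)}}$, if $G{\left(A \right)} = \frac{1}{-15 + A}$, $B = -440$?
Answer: $- \frac{12121}{5779} \approx -2.0974$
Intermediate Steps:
$\frac{-273 + B}{340 + G{\left(-2 \right)}} = \frac{-273 - 440}{340 + \frac{1}{-15 - 2}} = - \frac{713}{340 + \frac{1}{-17}} = - \frac{713}{340 - \frac{1}{17}} = - \frac{713}{\frac{5779}{17}} = \left(-713\right) \frac{17}{5779} = - \frac{12121}{5779}$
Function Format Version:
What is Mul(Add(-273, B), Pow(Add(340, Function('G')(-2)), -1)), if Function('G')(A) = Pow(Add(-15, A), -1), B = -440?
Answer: Rational(-12121, 5779) ≈ -2.0974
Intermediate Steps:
Mul(Add(-273, B), Pow(Add(340, Function('G')(-2)), -1)) = Mul(Add(-273, -440), Pow(Add(340, Pow(Add(-15, -2), -1)), -1)) = Mul(-713, Pow(Add(340, Pow(-17, -1)), -1)) = Mul(-713, Pow(Add(340, Rational(-1, 17)), -1)) = Mul(-713, Pow(Rational(5779, 17), -1)) = Mul(-713, Rational(17, 5779)) = Rational(-12121, 5779)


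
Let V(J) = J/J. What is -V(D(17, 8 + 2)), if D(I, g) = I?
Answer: -1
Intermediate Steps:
V(J) = 1
-V(D(17, 8 + 2)) = -1*1 = -1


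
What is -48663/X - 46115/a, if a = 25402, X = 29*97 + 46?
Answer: -455993437/24208106 ≈ -18.836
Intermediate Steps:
X = 2859 (X = 2813 + 46 = 2859)
-48663/X - 46115/a = -48663/2859 - 46115/25402 = -48663*1/2859 - 46115*1/25402 = -16221/953 - 46115/25402 = -455993437/24208106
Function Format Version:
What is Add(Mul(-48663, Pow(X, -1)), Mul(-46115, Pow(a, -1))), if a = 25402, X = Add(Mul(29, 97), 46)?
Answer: Rational(-455993437, 24208106) ≈ -18.836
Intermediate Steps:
X = 2859 (X = Add(2813, 46) = 2859)
Add(Mul(-48663, Pow(X, -1)), Mul(-46115, Pow(a, -1))) = Add(Mul(-48663, Pow(2859, -1)), Mul(-46115, Pow(25402, -1))) = Add(Mul(-48663, Rational(1, 2859)), Mul(-46115, Rational(1, 25402))) = Add(Rational(-16221, 953), Rational(-46115, 25402)) = Rational(-455993437, 24208106)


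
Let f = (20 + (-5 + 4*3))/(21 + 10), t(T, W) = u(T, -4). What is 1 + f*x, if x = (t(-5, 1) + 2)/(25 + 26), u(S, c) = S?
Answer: 500/527 ≈ 0.94877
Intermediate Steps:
t(T, W) = T
x = -1/17 (x = (-5 + 2)/(25 + 26) = -3/51 = -3*1/51 = -1/17 ≈ -0.058824)
f = 27/31 (f = (20 + (-5 + 12))/31 = (20 + 7)*(1/31) = 27*(1/31) = 27/31 ≈ 0.87097)
1 + f*x = 1 + (27/31)*(-1/17) = 1 - 27/527 = 500/527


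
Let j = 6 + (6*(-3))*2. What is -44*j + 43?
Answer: 1363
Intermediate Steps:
j = -30 (j = 6 - 18*2 = 6 - 36 = -30)
-44*j + 43 = -44*(-30) + 43 = 1320 + 43 = 1363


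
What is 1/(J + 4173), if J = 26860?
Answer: 1/31033 ≈ 3.2224e-5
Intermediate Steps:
1/(J + 4173) = 1/(26860 + 4173) = 1/31033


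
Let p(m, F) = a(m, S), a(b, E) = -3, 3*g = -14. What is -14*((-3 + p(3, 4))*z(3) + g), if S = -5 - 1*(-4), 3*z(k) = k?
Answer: 448/3 ≈ 149.33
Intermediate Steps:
g = -14/3 (g = (1/3)*(-14) = -14/3 ≈ -4.6667)
z(k) = k/3
S = -1 (S = -5 + 4 = -1)
p(m, F) = -3
-14*((-3 + p(3, 4))*z(3) + g) = -14*((-3 - 3)*((1/3)*3) - 14/3) = -14*(-6*1 - 14/3) = -14*(-6 - 14/3) = -14*(-32/3) = 448/3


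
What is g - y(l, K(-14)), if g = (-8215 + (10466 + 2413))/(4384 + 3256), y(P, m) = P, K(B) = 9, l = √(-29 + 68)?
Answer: 583/955 - √39 ≈ -5.6345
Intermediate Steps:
l = √39 ≈ 6.2450
g = 583/955 (g = (-8215 + 12879)/7640 = 4664*(1/7640) = 583/955 ≈ 0.61047)
g - y(l, K(-14)) = 583/955 - √39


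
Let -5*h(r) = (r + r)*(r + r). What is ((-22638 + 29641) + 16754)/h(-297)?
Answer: -39595/117612 ≈ -0.33666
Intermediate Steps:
h(r) = -4*r²/5 (h(r) = -(r + r)*(r + r)/5 = -2*r*2*r/5 = -4*r²/5)
((-22638 + 29641) + 16754)/h(-297) = ((-22638 + 29641) + 16754)/((-⅘*(-297)²)) = (7003 + 16754)/((-⅘*88209)) = 23757/(-352836/5) = 23757*(-5/352836) = -39595/117612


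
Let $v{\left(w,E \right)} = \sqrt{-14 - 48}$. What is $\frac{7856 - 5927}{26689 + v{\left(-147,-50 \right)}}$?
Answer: $\frac{17161027}{237434261} - \frac{643 i \sqrt{62}}{237434261} \approx 0.072277 - 2.1324 \cdot 10^{-5} i$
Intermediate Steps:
$v{\left(w,E \right)} = i \sqrt{62}$ ($v{\left(w,E \right)} = \sqrt{-62} = i \sqrt{62}$)
$\frac{7856 - 5927}{26689 + v{\left(-147,-50 \right)}} = \frac{7856 - 5927}{26689 + i \sqrt{62}} = \frac{1929}{26689 + i \sqrt{62}}$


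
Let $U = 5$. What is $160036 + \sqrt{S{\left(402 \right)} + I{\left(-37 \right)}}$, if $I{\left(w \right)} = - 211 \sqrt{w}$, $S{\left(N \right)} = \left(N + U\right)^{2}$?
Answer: $160036 + \sqrt{165649 - 211 i \sqrt{37}} \approx 1.6044 \cdot 10^{5} - 1.5767 i$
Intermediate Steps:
$S{\left(N \right)} = \left(5 + N\right)^{2}$ ($S{\left(N \right)} = \left(N + 5\right)^{2} = \left(5 + N\right)^{2}$)
$160036 + \sqrt{S{\left(402 \right)} + I{\left(-37 \right)}} = 160036 + \sqrt{\left(5 + 402\right)^{2} - 211 \sqrt{-37}} = 160036 + \sqrt{407^{2} - 211 i \sqrt{37}} = 160036 + \sqrt{165649 - 211 i \sqrt{37}}$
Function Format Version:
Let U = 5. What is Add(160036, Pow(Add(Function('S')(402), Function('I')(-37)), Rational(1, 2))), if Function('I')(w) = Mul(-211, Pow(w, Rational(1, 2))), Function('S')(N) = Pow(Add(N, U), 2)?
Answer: Add(160036, Pow(Add(165649, Mul(-211, I, Pow(37, Rational(1, 2)))), Rational(1, 2))) ≈ Add(1.6044e+5, Mul(-1.5767, I))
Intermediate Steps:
Function('S')(N) = Pow(Add(5, N), 2) (Function('S')(N) = Pow(Add(N, 5), 2) = Pow(Add(5, N), 2))
Add(160036, Pow(Add(Function('S')(402), Function('I')(-37)), Rational(1, 2))) = Add(160036, Pow(Add(Pow(Add(5, 402), 2), Mul(-211, Pow(-37, Rational(1, 2)))), Rational(1, 2))) = Add(160036, Pow(Add(Pow(407, 2), Mul(-211, Mul(I, Pow(37, Rational(1, 2))))), Rational(1, 2))) = Add(160036, Pow(Add(165649, Mul(-211, I, Pow(37, Rational(1, 2)))), Rational(1, 2)))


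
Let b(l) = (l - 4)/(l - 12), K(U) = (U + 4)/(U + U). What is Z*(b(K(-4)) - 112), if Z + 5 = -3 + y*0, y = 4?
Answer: 2680/3 ≈ 893.33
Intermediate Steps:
K(U) = (4 + U)/(2*U) (K(U) = (4 + U)/((2*U)) = (4 + U)*(1/(2*U)) = (4 + U)/(2*U))
b(l) = (-4 + l)/(-12 + l)
Z = -8 (Z = -5 + (-3 + 4*0) = -5 + (-3 + 0) = -5 - 3 = -8)
Z*(b(K(-4)) - 112) = -8*((-4 + (1/2)*(4 - 4)/(-4))/(-12 + (1/2)*(4 - 4)/(-4)) - 112) = -8*((-4 + (1/2)*(-1/4)*0)/(-12 + (1/2)*(-1/4)*0) - 112) = -8*((-4 + 0)/(-12 + 0) - 112) = -8*(-4/(-12) - 112) = -8*(-1/12*(-4) - 112) = -8*(1/3 - 112) = -8*(-335/3) = 2680/3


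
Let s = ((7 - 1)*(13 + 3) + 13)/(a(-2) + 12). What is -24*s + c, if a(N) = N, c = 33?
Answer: -1143/5 ≈ -228.60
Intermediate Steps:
s = 109/10 (s = ((7 - 1)*(13 + 3) + 13)/(-2 + 12) = (6*16 + 13)/10 = (96 + 13)*(⅒) = 109*(⅒) = 109/10 ≈ 10.900)
-24*s + c = -24*109/10 + 33 = -1308/5 + 33 = -1143/5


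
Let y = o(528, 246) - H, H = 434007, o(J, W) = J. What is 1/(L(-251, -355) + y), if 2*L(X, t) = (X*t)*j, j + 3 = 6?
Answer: -2/599643 ≈ -3.3353e-6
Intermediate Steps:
j = 3 (j = -3 + 6 = 3)
L(X, t) = 3*X*t/2 (L(X, t) = ((X*t)*3)/2 = (3*X*t)/2 = 3*X*t/2)
y = -433479 (y = 528 - 1*434007 = 528 - 434007 = -433479)
1/(L(-251, -355) + y) = 1/((3/2)*(-251)*(-355) - 433479) = 1/(267315/2 - 433479) = 1/(-599643/2) = -2/599643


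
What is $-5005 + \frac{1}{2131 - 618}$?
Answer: $- \frac{7572564}{1513} \approx -5005.0$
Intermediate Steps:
$-5005 + \frac{1}{2131 - 618} = -5005 + \frac{1}{1513} = - \frac{7572564}{1513}$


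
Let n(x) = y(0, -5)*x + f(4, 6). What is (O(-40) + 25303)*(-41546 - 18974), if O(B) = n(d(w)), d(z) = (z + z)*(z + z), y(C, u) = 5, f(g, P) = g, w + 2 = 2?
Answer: -1531579640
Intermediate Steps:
w = 0 (w = -2 + 2 = 0)
d(z) = 4*z**2 (d(z) = (2*z)*(2*z) = 4*z**2)
n(x) = 4 + 5*x (n(x) = 5*x + 4 = 4 + 5*x)
O(B) = 4 (O(B) = 4 + 5*(4*0**2) = 4 + 5*(4*0) = 4 + 5*0 = 4 + 0 = 4)
(O(-40) + 25303)*(-41546 - 18974) = (4 + 25303)*(-41546 - 18974) = 25307*(-60520) = -1531579640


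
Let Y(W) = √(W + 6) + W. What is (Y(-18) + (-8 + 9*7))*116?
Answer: 4292 + 232*I*√3 ≈ 4292.0 + 401.84*I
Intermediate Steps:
Y(W) = W + √(6 + W) (Y(W) = √(6 + W) + W = W + √(6 + W))
(Y(-18) + (-8 + 9*7))*116 = ((-18 + √(6 - 18)) + (-8 + 9*7))*116 = ((-18 + √(-12)) + (-8 + 63))*116 = ((-18 + 2*I*√3) + 55)*116 = (37 + 2*I*√3)*116 = 4292 + 232*I*√3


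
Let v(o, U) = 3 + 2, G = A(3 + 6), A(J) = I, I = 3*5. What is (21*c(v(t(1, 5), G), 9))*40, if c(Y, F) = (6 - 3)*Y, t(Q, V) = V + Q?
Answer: 12600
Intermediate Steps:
t(Q, V) = Q + V
I = 15
A(J) = 15
G = 15
v(o, U) = 5
c(Y, F) = 3*Y
(21*c(v(t(1, 5), G), 9))*40 = (21*(3*5))*40 = (21*15)*40 = 315*40 = 12600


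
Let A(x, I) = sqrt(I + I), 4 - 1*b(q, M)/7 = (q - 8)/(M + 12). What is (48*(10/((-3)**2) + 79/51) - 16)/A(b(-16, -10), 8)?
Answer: 1424/51 ≈ 27.922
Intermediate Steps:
b(q, M) = 28 - 7*(-8 + q)/(12 + M) (b(q, M) = 28 - 7*(q - 8)/(M + 12) = 28 - 7*(-8 + q)/(12 + M))
A(x, I) = sqrt(2)*sqrt(I) (A(x, I) = sqrt(2*I) = sqrt(2)*sqrt(I))
(48*(10/((-3)**2) + 79/51) - 16)/A(b(-16, -10), 8) = (48*(10/((-3)**2) + 79/51) - 16)/((sqrt(2)*sqrt(8))) = (48*(10/9 + 79*(1/51)) - 16)/((sqrt(2)*(2*sqrt(2)))) = (48*(10*(1/9) + 79/51) - 16)/4 = (48*(10/9 + 79/51) - 16)*(1/4) = (48*(407/153) - 16)*(1/4) = (6512/51 - 16)*(1/4) = (5696/51)*(1/4) = 1424/51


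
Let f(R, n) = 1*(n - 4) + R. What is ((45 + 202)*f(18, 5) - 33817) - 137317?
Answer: -166441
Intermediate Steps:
f(R, n) = -4 + R + n (f(R, n) = 1*(-4 + n) + R = (-4 + n) + R = -4 + R + n)
((45 + 202)*f(18, 5) - 33817) - 137317 = ((45 + 202)*(-4 + 18 + 5) - 33817) - 137317 = (247*19 - 33817) - 137317 = (4693 - 33817) - 137317 = -29124 - 137317 = -166441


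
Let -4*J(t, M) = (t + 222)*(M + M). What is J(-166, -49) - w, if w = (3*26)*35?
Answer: -1358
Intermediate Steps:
J(t, M) = -M*(222 + t)/2 (J(t, M) = -(t + 222)*(M + M)/4 = -(222 + t)*2*M/4 = -M*(222 + t)/2)
w = 2730 (w = 78*35 = 2730)
J(-166, -49) - w = -½*(-49)*(222 - 166) - 1*2730 = -½*(-49)*56 - 2730 = 1372 - 2730 = -1358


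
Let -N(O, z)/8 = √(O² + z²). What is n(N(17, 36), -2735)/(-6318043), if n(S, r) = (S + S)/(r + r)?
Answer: -8*√1585/17279847605 ≈ -1.8432e-8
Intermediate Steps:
N(O, z) = -8*√(O² + z²)
n(S, r) = S/r (n(S, r) = (2*S)/((2*r)) = (2*S)*(1/(2*r)) = S/r)
n(N(17, 36), -2735)/(-6318043) = (-8*√(17² + 36²)/(-2735))/(-6318043) = (-8*√(289 + 1296)*(-1/2735))*(-1/6318043) = (-8*√1585*(-1/2735))*(-1/6318043) = (8*√1585/2735)*(-1/6318043) = -8*√1585/17279847605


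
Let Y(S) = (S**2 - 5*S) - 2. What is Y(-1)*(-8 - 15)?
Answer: -92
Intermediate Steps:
Y(S) = -2 + S**2 - 5*S
Y(-1)*(-8 - 15) = (-2 + (-1)**2 - 5*(-1))*(-8 - 15) = (-2 + 1 + 5)*(-23) = 4*(-23) = -92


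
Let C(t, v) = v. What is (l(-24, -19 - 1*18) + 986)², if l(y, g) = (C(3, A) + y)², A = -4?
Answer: 3132900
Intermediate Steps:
l(y, g) = (-4 + y)²
(l(-24, -19 - 1*18) + 986)² = ((-4 - 24)² + 986)² = ((-28)² + 986)² = (784 + 986)² = 1770² = 3132900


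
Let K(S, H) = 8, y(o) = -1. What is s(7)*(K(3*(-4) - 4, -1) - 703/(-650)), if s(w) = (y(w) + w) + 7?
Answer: 5903/50 ≈ 118.06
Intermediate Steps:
s(w) = 6 + w (s(w) = (-1 + w) + 7 = 6 + w)
s(7)*(K(3*(-4) - 4, -1) - 703/(-650)) = (6 + 7)*(8 - 703/(-650)) = 13*(8 - 703*(-1/650)) = 13*(8 + 703/650) = 13*(5903/650) = 5903/50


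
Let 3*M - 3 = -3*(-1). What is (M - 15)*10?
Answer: -130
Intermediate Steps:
M = 2 (M = 1 + (-3*(-1))/3 = 1 + (⅓)*3 = 1 + 1 = 2)
(M - 15)*10 = (2 - 15)*10 = -13*10 = -130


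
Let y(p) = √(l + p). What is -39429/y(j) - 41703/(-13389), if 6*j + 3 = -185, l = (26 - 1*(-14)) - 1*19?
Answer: 13901/4463 + 39429*I*√93/31 ≈ 3.1147 + 12266.0*I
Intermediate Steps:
l = 21 (l = (26 + 14) - 19 = 40 - 19 = 21)
j = -94/3 (j = -½ + (⅙)*(-185) = -½ - 185/6 = -94/3 ≈ -31.333)
y(p) = √(21 + p)
-39429/y(j) - 41703/(-13389) = -39429/√(21 - 94/3) - 41703/(-13389) = -39429*(-I*√93/31) - 41703*(-1/13389) = -39429*(-I*√93/31) + 13901/4463 = -(-39429)*I*√93/31 + 13901/4463 = 39429*I*√93/31 + 13901/4463 = 13901/4463 + 39429*I*√93/31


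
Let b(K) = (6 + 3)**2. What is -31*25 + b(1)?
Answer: -694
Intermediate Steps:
b(K) = 81 (b(K) = 9**2 = 81)
-31*25 + b(1) = -31*25 + 81 = -775 + 81 = -694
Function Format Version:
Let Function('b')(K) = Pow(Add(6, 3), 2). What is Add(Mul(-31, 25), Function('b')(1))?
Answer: -694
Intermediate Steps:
Function('b')(K) = 81 (Function('b')(K) = Pow(9, 2) = 81)
Add(Mul(-31, 25), Function('b')(1)) = Add(Mul(-31, 25), 81) = Add(-775, 81) = -694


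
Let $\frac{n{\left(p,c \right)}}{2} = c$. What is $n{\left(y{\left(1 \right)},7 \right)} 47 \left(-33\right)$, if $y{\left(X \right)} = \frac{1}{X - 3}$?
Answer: $-21714$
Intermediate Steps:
$y{\left(X \right)} = \frac{1}{-3 + X}$
$n{\left(p,c \right)} = 2 c$
$n{\left(y{\left(1 \right)},7 \right)} 47 \left(-33\right) = 2 \cdot 7 \cdot 47 \left(-33\right) = 14 \cdot 47 \left(-33\right) = 658 \left(-33\right) = -21714$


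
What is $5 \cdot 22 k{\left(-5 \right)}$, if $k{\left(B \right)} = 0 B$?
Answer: $0$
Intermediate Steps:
$k{\left(B \right)} = 0$
$5 \cdot 22 k{\left(-5 \right)} = 5 \cdot 22 \cdot 0 = 110 \cdot 0 = 0$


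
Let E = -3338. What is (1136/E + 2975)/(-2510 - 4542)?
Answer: -4964707/11769788 ≈ -0.42182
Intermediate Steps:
(1136/E + 2975)/(-2510 - 4542) = (1136/(-3338) + 2975)/(-2510 - 4542) = (1136*(-1/3338) + 2975)/(-7052) = (-568/1669 + 2975)*(-1/7052) = (4964707/1669)*(-1/7052) = -4964707/11769788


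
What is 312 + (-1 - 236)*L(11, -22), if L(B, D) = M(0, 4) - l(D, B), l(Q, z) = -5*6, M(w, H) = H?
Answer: -7746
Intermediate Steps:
l(Q, z) = -30
L(B, D) = 34 (L(B, D) = 4 - 1*(-30) = 4 + 30 = 34)
312 + (-1 - 236)*L(11, -22) = 312 + (-1 - 236)*34 = 312 - 237*34 = 312 - 8058 = -7746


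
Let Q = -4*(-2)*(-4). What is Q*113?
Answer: -3616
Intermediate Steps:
Q = -32 (Q = 8*(-4) = -32)
Q*113 = -32*113 = -3616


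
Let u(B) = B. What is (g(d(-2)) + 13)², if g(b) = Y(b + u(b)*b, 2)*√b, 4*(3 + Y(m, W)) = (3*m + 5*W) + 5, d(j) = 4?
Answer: 7921/4 ≈ 1980.3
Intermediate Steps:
Y(m, W) = -7/4 + 3*m/4 + 5*W/4 (Y(m, W) = -3 + ((3*m + 5*W) + 5)/4 = -3 + (5 + 3*m + 5*W)/4 = -3 + (5/4 + 3*m/4 + 5*W/4) = -7/4 + 3*m/4 + 5*W/4)
g(b) = √b*(¾ + 3*b/4 + 3*b²/4) (g(b) = (-7/4 + 3*(b + b*b)/4 + (5/4)*2)*√b = (-7/4 + 3*(b + b²)/4 + 5/2)*√b = (-7/4 + (3*b/4 + 3*b²/4) + 5/2)*√b = (¾ + 3*b/4 + 3*b²/4)*√b = √b*(¾ + 3*b/4 + 3*b²/4))
(g(d(-2)) + 13)² = (3*√4*(1 + 4*(1 + 4))/4 + 13)² = ((¾)*2*(1 + 4*5) + 13)² = ((¾)*2*(1 + 20) + 13)² = ((¾)*2*21 + 13)² = (63/2 + 13)² = (89/2)² = 7921/4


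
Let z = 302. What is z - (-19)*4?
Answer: 378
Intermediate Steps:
z - (-19)*4 = 302 - (-19)*4 = 302 - 1*(-76) = 302 + 76 = 378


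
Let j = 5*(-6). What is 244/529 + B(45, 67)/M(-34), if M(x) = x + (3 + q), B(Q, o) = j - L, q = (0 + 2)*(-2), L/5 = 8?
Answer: 1302/529 ≈ 2.4612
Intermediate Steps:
j = -30
L = 40 (L = 5*8 = 40)
q = -4 (q = 2*(-2) = -4)
B(Q, o) = -70 (B(Q, o) = -30 - 1*40 = -30 - 40 = -70)
M(x) = -1 + x (M(x) = x + (3 - 4) = x - 1 = -1 + x)
244/529 + B(45, 67)/M(-34) = 244/529 - 70/(-1 - 34) = 244*(1/529) - 70/(-35) = 244/529 - 70*(-1/35) = 244/529 + 2 = 1302/529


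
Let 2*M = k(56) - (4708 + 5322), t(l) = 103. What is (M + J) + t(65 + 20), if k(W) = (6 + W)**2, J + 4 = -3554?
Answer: -6548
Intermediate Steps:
J = -3558 (J = -4 - 3554 = -3558)
M = -3093 (M = ((6 + 56)**2 - (4708 + 5322))/2 = (62**2 - 1*10030)/2 = (3844 - 10030)/2 = (1/2)*(-6186) = -3093)
(M + J) + t(65 + 20) = (-3093 - 3558) + 103 = -6651 + 103 = -6548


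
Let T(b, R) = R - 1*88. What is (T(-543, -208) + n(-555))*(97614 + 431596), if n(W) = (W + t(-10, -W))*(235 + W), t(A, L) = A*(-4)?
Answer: 87057161840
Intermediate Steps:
T(b, R) = -88 + R (T(b, R) = R - 88 = -88 + R)
t(A, L) = -4*A
n(W) = (40 + W)*(235 + W) (n(W) = (W - 4*(-10))*(235 + W) = (W + 40)*(235 + W) = (40 + W)*(235 + W))
(T(-543, -208) + n(-555))*(97614 + 431596) = ((-88 - 208) + (9400 + (-555)² + 275*(-555)))*(97614 + 431596) = (-296 + (9400 + 308025 - 152625))*529210 = (-296 + 164800)*529210 = 164504*529210 = 87057161840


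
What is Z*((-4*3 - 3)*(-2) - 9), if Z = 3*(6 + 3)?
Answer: 567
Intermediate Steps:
Z = 27 (Z = 3*9 = 27)
Z*((-4*3 - 3)*(-2) - 9) = 27*((-4*3 - 3)*(-2) - 9) = 27*((-12 - 3)*(-2) - 9) = 27*(-15*(-2) - 9) = 27*(30 - 9) = 27*21 = 567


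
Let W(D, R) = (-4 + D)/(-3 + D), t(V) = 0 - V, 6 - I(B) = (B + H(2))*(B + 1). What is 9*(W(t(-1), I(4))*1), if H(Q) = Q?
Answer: 27/2 ≈ 13.500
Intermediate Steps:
I(B) = 6 - (1 + B)*(2 + B) (I(B) = 6 - (B + 2)*(B + 1) = 6 - (2 + B)*(1 + B) = 6 - (1 + B)*(2 + B))
t(V) = -V
W(D, R) = (-4 + D)/(-3 + D)
9*(W(t(-1), I(4))*1) = 9*(((-4 - 1*(-1))/(-3 - 1*(-1)))*1) = 9*(((-4 + 1)/(-3 + 1))*1) = 9*((-3/(-2))*1) = 9*(-½*(-3)*1) = 9*((3/2)*1) = 9*(3/2) = 27/2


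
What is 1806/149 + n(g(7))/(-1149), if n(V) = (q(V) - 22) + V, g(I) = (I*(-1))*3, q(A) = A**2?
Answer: 2015792/171201 ≈ 11.774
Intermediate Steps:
g(I) = -3*I (g(I) = -I*3 = -3*I)
n(V) = -22 + V + V**2 (n(V) = (V**2 - 22) + V = (-22 + V**2) + V = -22 + V + V**2)
1806/149 + n(g(7))/(-1149) = 1806/149 + (-22 - 3*7 + (-3*7)**2)/(-1149) = 1806*(1/149) + (-22 - 21 + (-21)**2)*(-1/1149) = 1806/149 + (-22 - 21 + 441)*(-1/1149) = 1806/149 + 398*(-1/1149) = 1806/149 - 398/1149 = 2015792/171201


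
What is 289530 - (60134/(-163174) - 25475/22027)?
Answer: 520321982005604/1797116849 ≈ 2.8953e+5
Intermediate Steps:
289530 - (60134/(-163174) - 25475/22027) = 289530 - (60134*(-1/163174) - 25475*1/22027) = 289530 - (-30067/81587 - 25475/22027) = 289530 - 1*(-2740714634/1797116849) = 289530 + 2740714634/1797116849 = 520321982005604/1797116849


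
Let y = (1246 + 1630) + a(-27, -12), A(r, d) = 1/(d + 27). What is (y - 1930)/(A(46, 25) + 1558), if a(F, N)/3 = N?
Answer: 47320/81017 ≈ 0.58407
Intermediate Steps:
A(r, d) = 1/(27 + d)
a(F, N) = 3*N
y = 2840 (y = (1246 + 1630) + 3*(-12) = 2876 - 36 = 2840)
(y - 1930)/(A(46, 25) + 1558) = (2840 - 1930)/(1/(27 + 25) + 1558) = 910/(1/52 + 1558) = 910/(81017/52) = 910*(52/81017) = 47320/81017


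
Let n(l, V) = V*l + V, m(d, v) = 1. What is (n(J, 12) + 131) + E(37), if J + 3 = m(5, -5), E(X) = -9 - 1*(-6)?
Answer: 116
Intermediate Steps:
E(X) = -3 (E(X) = -9 + 6 = -3)
J = -2 (J = -3 + 1 = -2)
n(l, V) = V + V*l
(n(J, 12) + 131) + E(37) = (12*(1 - 2) + 131) - 3 = (12*(-1) + 131) - 3 = (-12 + 131) - 3 = 119 - 3 = 116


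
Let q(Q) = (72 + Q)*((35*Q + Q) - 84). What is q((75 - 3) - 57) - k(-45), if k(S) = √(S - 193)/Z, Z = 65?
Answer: 39672 - I*√238/65 ≈ 39672.0 - 0.23734*I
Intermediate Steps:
k(S) = √(-193 + S)/65 (k(S) = √(S - 193)/65 = √(-193 + S)*(1/65) = √(-193 + S)/65)
q(Q) = (-84 + 36*Q)*(72 + Q) (q(Q) = (72 + Q)*(36*Q - 84) = (72 + Q)*(-84 + 36*Q) = (-84 + 36*Q)*(72 + Q))
q((75 - 3) - 57) - k(-45) = (-6048 + 36*((75 - 3) - 57)² + 2508*((75 - 3) - 57)) - √(-193 - 45)/65 = (-6048 + 36*(72 - 57)² + 2508*(72 - 57)) - √(-238)/65 = (-6048 + 36*15² + 2508*15) - I*√238/65 = (-6048 + 36*225 + 37620) - I*√238/65 = (-6048 + 8100 + 37620) - I*√238/65 = 39672 - I*√238/65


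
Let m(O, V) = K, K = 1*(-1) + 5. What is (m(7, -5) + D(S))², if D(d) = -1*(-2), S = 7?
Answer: 36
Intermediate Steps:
K = 4 (K = -1 + 5 = 4)
m(O, V) = 4
D(d) = 2
(m(7, -5) + D(S))² = (4 + 2)² = 6² = 36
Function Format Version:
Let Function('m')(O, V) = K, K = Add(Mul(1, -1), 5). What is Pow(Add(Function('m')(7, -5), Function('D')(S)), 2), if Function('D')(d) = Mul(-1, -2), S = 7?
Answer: 36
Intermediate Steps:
K = 4 (K = Add(-1, 5) = 4)
Function('m')(O, V) = 4
Function('D')(d) = 2
Pow(Add(Function('m')(7, -5), Function('D')(S)), 2) = Pow(Add(4, 2), 2) = Pow(6, 2) = 36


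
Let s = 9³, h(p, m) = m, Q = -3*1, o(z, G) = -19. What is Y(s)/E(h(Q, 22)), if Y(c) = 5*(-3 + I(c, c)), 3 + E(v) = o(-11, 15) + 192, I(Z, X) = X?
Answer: 363/17 ≈ 21.353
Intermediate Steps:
Q = -3
E(v) = 170 (E(v) = -3 + (-19 + 192) = -3 + 173 = 170)
s = 729
Y(c) = -15 + 5*c (Y(c) = 5*(-3 + c) = -15 + 5*c)
Y(s)/E(h(Q, 22)) = (-15 + 5*729)/170 = (-15 + 3645)*(1/170) = 3630*(1/170) = 363/17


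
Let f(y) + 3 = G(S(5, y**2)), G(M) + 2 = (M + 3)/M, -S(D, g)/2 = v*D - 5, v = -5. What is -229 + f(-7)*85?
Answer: -2259/4 ≈ -564.75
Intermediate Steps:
S(D, g) = 10 + 10*D (S(D, g) = -2*(-5*D - 5) = -2*(-5 - 5*D) = 10 + 10*D)
G(M) = -2 + (3 + M)/M (G(M) = -2 + (M + 3)/M = -2 + (3 + M)/M)
f(y) = -79/20 (f(y) = -3 + (3 - (10 + 10*5))/(10 + 10*5) = -3 + (3 - (10 + 50))/(10 + 50) = -3 + (3 - 1*60)/60 = -3 + (3 - 60)/60 = -3 + (1/60)*(-57) = -3 - 19/20 = -79/20)
-229 + f(-7)*85 = -229 - 79/20*85 = -229 - 1343/4 = -2259/4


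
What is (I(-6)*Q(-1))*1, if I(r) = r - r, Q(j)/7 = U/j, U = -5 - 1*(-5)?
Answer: 0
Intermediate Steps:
U = 0 (U = -5 + 5 = 0)
Q(j) = 0 (Q(j) = 7*(0/j) = 7*0 = 0)
I(r) = 0
(I(-6)*Q(-1))*1 = (0*0)*1 = 0*1 = 0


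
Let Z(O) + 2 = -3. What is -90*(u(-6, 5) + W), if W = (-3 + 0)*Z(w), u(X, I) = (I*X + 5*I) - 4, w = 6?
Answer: -540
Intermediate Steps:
Z(O) = -5 (Z(O) = -2 - 3 = -5)
u(X, I) = -4 + 5*I + I*X (u(X, I) = (5*I + I*X) - 4 = -4 + 5*I + I*X)
W = 15 (W = (-3 + 0)*(-5) = -3*(-5) = 15)
-90*(u(-6, 5) + W) = -90*((-4 + 5*5 + 5*(-6)) + 15) = -90*((-4 + 25 - 30) + 15) = -90*(-9 + 15) = -90*6 = -540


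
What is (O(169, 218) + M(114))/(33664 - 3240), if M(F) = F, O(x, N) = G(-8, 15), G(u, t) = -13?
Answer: 101/30424 ≈ 0.0033197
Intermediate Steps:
O(x, N) = -13
(O(169, 218) + M(114))/(33664 - 3240) = (-13 + 114)/(33664 - 3240) = 101/30424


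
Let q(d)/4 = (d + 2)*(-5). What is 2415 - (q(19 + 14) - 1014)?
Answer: 4129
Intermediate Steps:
q(d) = -40 - 20*d (q(d) = 4*((d + 2)*(-5)) = 4*((2 + d)*(-5)) = 4*(-10 - 5*d) = -40 - 20*d)
2415 - (q(19 + 14) - 1014) = 2415 - ((-40 - 20*(19 + 14)) - 1014) = 2415 - ((-40 - 20*33) - 1014) = 2415 - ((-40 - 660) - 1014) = 2415 - (-700 - 1014) = 2415 - 1*(-1714) = 2415 + 1714 = 4129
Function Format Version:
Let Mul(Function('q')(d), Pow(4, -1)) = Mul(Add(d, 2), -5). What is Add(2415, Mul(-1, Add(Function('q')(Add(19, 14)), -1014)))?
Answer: 4129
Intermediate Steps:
Function('q')(d) = Add(-40, Mul(-20, d)) (Function('q')(d) = Mul(4, Mul(Add(d, 2), -5)) = Mul(4, Mul(Add(2, d), -5)) = Mul(4, Add(-10, Mul(-5, d))) = Add(-40, Mul(-20, d)))
Add(2415, Mul(-1, Add(Function('q')(Add(19, 14)), -1014))) = Add(2415, Mul(-1, Add(Add(-40, Mul(-20, Add(19, 14))), -1014))) = Add(2415, Mul(-1, Add(Add(-40, Mul(-20, 33)), -1014))) = Add(2415, Mul(-1, Add(Add(-40, -660), -1014))) = Add(2415, Mul(-1, Add(-700, -1014))) = Add(2415, Mul(-1, -1714)) = Add(2415, 1714) = 4129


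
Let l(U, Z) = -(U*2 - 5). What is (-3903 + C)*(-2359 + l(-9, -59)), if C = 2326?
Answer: 3683872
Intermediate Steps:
l(U, Z) = 5 - 2*U (l(U, Z) = -(2*U - 5) = -(-5 + 2*U) = 5 - 2*U)
(-3903 + C)*(-2359 + l(-9, -59)) = (-3903 + 2326)*(-2359 + (5 - 2*(-9))) = -1577*(-2359 + (5 + 18)) = -1577*(-2359 + 23) = -1577*(-2336) = 3683872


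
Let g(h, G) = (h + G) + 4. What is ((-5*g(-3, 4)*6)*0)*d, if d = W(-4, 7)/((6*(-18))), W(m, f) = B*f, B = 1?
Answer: 0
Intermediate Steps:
g(h, G) = 4 + G + h (g(h, G) = (G + h) + 4 = 4 + G + h)
W(m, f) = f (W(m, f) = 1*f = f)
d = -7/108 (d = 7/((6*(-18))) = 7/(-108) = 7*(-1/108) = -7/108 ≈ -0.064815)
((-5*g(-3, 4)*6)*0)*d = ((-5*(4 + 4 - 3)*6)*0)*(-7/108) = ((-5*5*6)*0)*(-7/108) = (-25*6*0)*(-7/108) = -150*0*(-7/108) = 0*(-7/108) = 0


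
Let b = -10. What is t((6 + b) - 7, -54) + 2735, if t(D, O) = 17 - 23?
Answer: 2729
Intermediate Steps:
t(D, O) = -6
t((6 + b) - 7, -54) + 2735 = -6 + 2735 = 2729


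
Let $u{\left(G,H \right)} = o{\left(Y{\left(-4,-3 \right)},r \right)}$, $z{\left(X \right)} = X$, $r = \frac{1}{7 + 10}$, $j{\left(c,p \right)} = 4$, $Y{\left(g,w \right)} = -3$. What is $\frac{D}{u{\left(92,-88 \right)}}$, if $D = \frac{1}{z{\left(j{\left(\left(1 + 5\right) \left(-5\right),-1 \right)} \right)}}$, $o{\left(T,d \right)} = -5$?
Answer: $- \frac{1}{20} \approx -0.05$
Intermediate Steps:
$r = \frac{1}{17} \approx 0.058824$
$u{\left(G,H \right)} = -5$
$D = \frac{1}{4} \approx 0.25$
$\frac{D}{u{\left(92,-88 \right)}} = \frac{1}{4 \left(-5\right)} = \frac{1}{4} \left(- \frac{1}{5}\right) = - \frac{1}{20}$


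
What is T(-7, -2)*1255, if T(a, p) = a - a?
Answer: 0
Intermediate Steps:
T(a, p) = 0
T(-7, -2)*1255 = 0*1255 = 0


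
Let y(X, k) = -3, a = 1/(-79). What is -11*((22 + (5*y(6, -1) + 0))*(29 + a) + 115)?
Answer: -276265/79 ≈ -3497.0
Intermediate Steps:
a = -1/79 ≈ -0.012658
-11*((22 + (5*y(6, -1) + 0))*(29 + a) + 115) = -11*((22 + (5*(-3) + 0))*(29 - 1/79) + 115) = -11*((22 + (-15 + 0))*(2290/79) + 115) = -11*((22 - 15)*(2290/79) + 115) = -11*(7*(2290/79) + 115) = -11*(16030/79 + 115) = -11*25115/79 = -276265/79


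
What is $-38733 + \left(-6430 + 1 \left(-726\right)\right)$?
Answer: $-45889$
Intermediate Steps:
$-38733 + \left(-6430 + 1 \left(-726\right)\right) = -38733 - 7156 = -45889$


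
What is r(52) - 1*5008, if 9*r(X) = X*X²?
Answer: 95536/9 ≈ 10615.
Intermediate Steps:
r(X) = X³/9 (r(X) = (X*X²)/9 = X³/9)
r(52) - 1*5008 = (⅑)*52³ - 1*5008 = (⅑)*140608 - 5008 = 140608/9 - 5008 = 95536/9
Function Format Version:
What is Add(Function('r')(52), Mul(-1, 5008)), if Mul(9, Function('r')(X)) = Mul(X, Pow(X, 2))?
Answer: Rational(95536, 9) ≈ 10615.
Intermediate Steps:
Function('r')(X) = Mul(Rational(1, 9), Pow(X, 3)) (Function('r')(X) = Mul(Rational(1, 9), Mul(X, Pow(X, 2))) = Mul(Rational(1, 9), Pow(X, 3)))
Add(Function('r')(52), Mul(-1, 5008)) = Add(Mul(Rational(1, 9), Pow(52, 3)), Mul(-1, 5008)) = Add(Mul(Rational(1, 9), 140608), -5008) = Add(Rational(140608, 9), -5008) = Rational(95536, 9)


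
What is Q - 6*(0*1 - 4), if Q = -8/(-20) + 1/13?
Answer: 1591/65 ≈ 24.477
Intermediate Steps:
Q = 31/65 (Q = -8*(-1/20) + 1*(1/13) = ⅖ + 1/13 = 31/65 ≈ 0.47692)
Q - 6*(0*1 - 4) = 31/65 - 6*(0*1 - 4) = 31/65 - 6*(0 - 4) = 31/65 - 6*(-4) = 31/65 + 24 = 1591/65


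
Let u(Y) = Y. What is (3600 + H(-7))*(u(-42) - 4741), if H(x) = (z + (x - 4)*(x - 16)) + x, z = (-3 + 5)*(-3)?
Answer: -18366720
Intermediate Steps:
z = -6 (z = 2*(-3) = -6)
H(x) = -6 + x + (-16 + x)*(-4 + x) (H(x) = (-6 + (x - 4)*(x - 16)) + x = (-6 + (-4 + x)*(-16 + x)) + x = (-6 + (-16 + x)*(-4 + x)) + x = -6 + x + (-16 + x)*(-4 + x))
(3600 + H(-7))*(u(-42) - 4741) = (3600 + (58 + (-7)² - 19*(-7)))*(-42 - 4741) = (3600 + (58 + 49 + 133))*(-4783) = (3600 + 240)*(-4783) = 3840*(-4783) = -18366720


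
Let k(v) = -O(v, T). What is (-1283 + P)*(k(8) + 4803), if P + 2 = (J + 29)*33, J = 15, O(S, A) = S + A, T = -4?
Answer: 801433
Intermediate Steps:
O(S, A) = A + S
P = 1450 (P = -2 + (15 + 29)*33 = -2 + 44*33 = -2 + 1452 = 1450)
k(v) = 4 - v (k(v) = -(-4 + v) = 4 - v)
(-1283 + P)*(k(8) + 4803) = (-1283 + 1450)*((4 - 1*8) + 4803) = 167*((4 - 8) + 4803) = 167*(-4 + 4803) = 167*4799 = 801433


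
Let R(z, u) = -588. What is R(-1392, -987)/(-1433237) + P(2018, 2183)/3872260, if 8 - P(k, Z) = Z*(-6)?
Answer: 10530446501/2774933152810 ≈ 0.0037948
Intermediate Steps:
P(k, Z) = 8 + 6*Z (P(k, Z) = 8 - Z*(-6) = 8 - (-6)*Z = 8 + 6*Z)
R(-1392, -987)/(-1433237) + P(2018, 2183)/3872260 = -588/(-1433237) + (8 + 6*2183)/3872260 = -588*(-1/1433237) + (8 + 13098)*(1/3872260) = 588/1433237 + 13106*(1/3872260) = 588/1433237 + 6553/1936130 = 10530446501/2774933152810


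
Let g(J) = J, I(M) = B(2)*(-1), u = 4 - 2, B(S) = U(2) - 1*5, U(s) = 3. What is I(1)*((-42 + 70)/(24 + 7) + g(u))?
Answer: 180/31 ≈ 5.8064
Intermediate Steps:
B(S) = -2 (B(S) = 3 - 1*5 = 3 - 5 = -2)
u = 2
I(M) = 2 (I(M) = -2*(-1) = 2)
I(1)*((-42 + 70)/(24 + 7) + g(u)) = 2*((-42 + 70)/(24 + 7) + 2) = 2*(28/31 + 2) = 2*(90/31) = 180/31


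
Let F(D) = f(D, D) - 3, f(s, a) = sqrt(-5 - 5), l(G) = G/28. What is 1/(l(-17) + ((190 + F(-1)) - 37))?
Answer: 117124/17505329 - 784*I*sqrt(10)/17505329 ≈ 0.0066908 - 0.00014163*I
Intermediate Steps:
l(G) = G/28 (l(G) = G*(1/28) = G/28)
f(s, a) = I*sqrt(10) (f(s, a) = sqrt(-10) = I*sqrt(10))
F(D) = -3 + I*sqrt(10) (F(D) = I*sqrt(10) - 3 = -3 + I*sqrt(10))
1/(l(-17) + ((190 + F(-1)) - 37)) = 1/((1/28)*(-17) + ((190 + (-3 + I*sqrt(10))) - 37)) = 1/(-17/28 + ((187 + I*sqrt(10)) - 37)) = 1/(-17/28 + (150 + I*sqrt(10))) = 1/(4183/28 + I*sqrt(10))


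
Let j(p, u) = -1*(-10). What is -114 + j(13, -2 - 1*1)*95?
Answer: 836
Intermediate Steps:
j(p, u) = 10
-114 + j(13, -2 - 1*1)*95 = -114 + 10*95 = -114 + 950 = 836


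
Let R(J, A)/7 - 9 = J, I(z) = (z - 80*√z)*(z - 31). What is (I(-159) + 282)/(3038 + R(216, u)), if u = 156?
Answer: 4356/659 + 15200*I*√159/4613 ≈ 6.61 + 41.549*I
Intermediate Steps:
I(z) = (-31 + z)*(z - 80*√z) (I(z) = (z - 80*√z)*(-31 + z) = (-31 + z)*(z - 80*√z))
R(J, A) = 63 + 7*J
(I(-159) + 282)/(3038 + R(216, u)) = (((-159)² - (-12720)*I*√159 - 31*(-159) + 2480*√(-159)) + 282)/(3038 + (63 + 7*216)) = ((25281 - (-12720)*I*√159 + 4929 + 2480*(I*√159)) + 282)/(3038 + (63 + 1512)) = ((25281 + 12720*I*√159 + 4929 + 2480*I*√159) + 282)/(3038 + 1575) = ((30210 + 15200*I*√159) + 282)/4613 = (30492 + 15200*I*√159)*(1/4613) = 4356/659 + 15200*I*√159/4613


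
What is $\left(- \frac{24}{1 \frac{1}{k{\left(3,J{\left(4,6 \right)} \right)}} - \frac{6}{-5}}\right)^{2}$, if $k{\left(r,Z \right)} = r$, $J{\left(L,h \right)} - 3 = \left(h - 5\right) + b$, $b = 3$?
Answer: $\frac{129600}{529} \approx 244.99$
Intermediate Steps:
$J{\left(L,h \right)} = 1 + h$ ($J{\left(L,h \right)} = 3 + \left(\left(h - 5\right) + 3\right) = 3 + \left(\left(-5 + h\right) + 3\right) = 3 + \left(-2 + h\right) = 1 + h$)
$\left(- \frac{24}{1 \frac{1}{k{\left(3,J{\left(4,6 \right)} \right)}} - \frac{6}{-5}}\right)^{2} = \left(- \frac{24}{1 \cdot \frac{1}{3} - \frac{6}{-5}}\right)^{2} = \left(- \frac{24}{1 \cdot \frac{1}{3} - - \frac{6}{5}}\right)^{2} = \left(- \frac{24}{\frac{1}{3} + \frac{6}{5}}\right)^{2} = \left(- \frac{24}{\frac{23}{15}}\right)^{2} = \left(\left(-24\right) \frac{15}{23}\right)^{2} = \left(- \frac{360}{23}\right)^{2} = \frac{129600}{529}$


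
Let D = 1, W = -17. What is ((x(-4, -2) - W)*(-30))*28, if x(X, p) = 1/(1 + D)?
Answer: -14700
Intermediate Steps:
x(X, p) = ½ (x(X, p) = 1/(1 + 1) = 1/2 = ½)
((x(-4, -2) - W)*(-30))*28 = ((½ - 1*(-17))*(-30))*28 = ((½ + 17)*(-30))*28 = ((35/2)*(-30))*28 = -525*28 = -14700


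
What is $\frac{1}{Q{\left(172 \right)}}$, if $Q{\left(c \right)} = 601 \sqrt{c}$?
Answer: $\frac{\sqrt{43}}{51686} \approx 0.00012687$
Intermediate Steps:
$\frac{1}{Q{\left(172 \right)}} = \frac{1}{601 \sqrt{172}} = \frac{1}{601 \cdot 2 \sqrt{43}} = \frac{1}{1202 \sqrt{43}} = \frac{\sqrt{43}}{51686}$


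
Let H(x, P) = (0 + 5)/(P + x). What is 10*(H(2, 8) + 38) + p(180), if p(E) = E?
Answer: 565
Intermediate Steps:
H(x, P) = 5/(P + x)
10*(H(2, 8) + 38) + p(180) = 10*(5/(8 + 2) + 38) + 180 = 10*(5/10 + 38) + 180 = 10*(5*(⅒) + 38) + 180 = 10*(½ + 38) + 180 = 10*(77/2) + 180 = 385 + 180 = 565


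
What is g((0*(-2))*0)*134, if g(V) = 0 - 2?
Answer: -268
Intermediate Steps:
g(V) = -2
g((0*(-2))*0)*134 = -2*134 = -268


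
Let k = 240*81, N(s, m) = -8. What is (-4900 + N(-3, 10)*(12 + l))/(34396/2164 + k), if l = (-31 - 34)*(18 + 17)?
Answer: 7143364/10525639 ≈ 0.67866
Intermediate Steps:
l = -2275 (l = -65*35 = -2275)
k = 19440
(-4900 + N(-3, 10)*(12 + l))/(34396/2164 + k) = (-4900 - 8*(12 - 2275))/(34396/2164 + 19440) = (-4900 - 8*(-2263))/(34396*(1/2164) + 19440) = (-4900 + 18104)/(8599/541 + 19440) = 13204/(10525639/541) = 13204*(541/10525639) = 7143364/10525639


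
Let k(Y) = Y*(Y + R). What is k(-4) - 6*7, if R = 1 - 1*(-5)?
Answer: -50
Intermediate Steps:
R = 6 (R = 1 + 5 = 6)
k(Y) = Y*(6 + Y) (k(Y) = Y*(Y + 6) = Y*(6 + Y))
k(-4) - 6*7 = -4*(6 - 4) - 6*7 = -4*2 - 42 = -8 - 42 = -50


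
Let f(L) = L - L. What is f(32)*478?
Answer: 0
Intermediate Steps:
f(L) = 0
f(32)*478 = 0*478 = 0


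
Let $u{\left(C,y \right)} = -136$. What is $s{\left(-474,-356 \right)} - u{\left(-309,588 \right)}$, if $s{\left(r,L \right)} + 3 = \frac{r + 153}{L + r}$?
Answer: $\frac{110711}{830} \approx 133.39$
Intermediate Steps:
$s{\left(r,L \right)} = -3 + \frac{153 + r}{L + r}$ ($s{\left(r,L \right)} = -3 + \frac{r + 153}{L + r} = -3 + \frac{153 + r}{L + r}$)
$s{\left(-474,-356 \right)} - u{\left(-309,588 \right)} = \frac{153 - -1068 - -948}{-356 - 474} - -136 = \frac{153 + 1068 + 948}{-830} + 136 = \left(- \frac{1}{830}\right) 2169 + 136 = - \frac{2169}{830} + 136 = \frac{110711}{830}$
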